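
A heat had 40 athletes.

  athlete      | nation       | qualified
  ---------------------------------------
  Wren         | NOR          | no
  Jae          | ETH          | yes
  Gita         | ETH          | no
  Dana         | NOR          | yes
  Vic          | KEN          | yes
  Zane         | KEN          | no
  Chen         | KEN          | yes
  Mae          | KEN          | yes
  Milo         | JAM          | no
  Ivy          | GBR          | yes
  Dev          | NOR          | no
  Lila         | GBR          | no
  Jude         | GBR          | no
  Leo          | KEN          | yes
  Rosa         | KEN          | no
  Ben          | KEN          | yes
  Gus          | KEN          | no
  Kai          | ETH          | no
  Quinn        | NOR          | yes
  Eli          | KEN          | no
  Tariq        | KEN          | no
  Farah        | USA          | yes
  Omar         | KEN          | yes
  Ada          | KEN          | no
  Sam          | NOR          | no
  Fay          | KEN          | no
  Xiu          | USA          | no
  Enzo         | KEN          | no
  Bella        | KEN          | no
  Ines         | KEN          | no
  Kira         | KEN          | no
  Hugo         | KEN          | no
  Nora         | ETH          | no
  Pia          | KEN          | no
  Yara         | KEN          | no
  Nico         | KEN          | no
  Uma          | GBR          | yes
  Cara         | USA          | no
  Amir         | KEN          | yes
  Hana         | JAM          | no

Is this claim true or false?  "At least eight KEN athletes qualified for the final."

Truth condition: |A ∩ B| ≥ 8.
|A| = 22, |A ∩ B| = 7, |A ∖ B| = 15.
|A ∩ B| = 7, so the statement is false.

False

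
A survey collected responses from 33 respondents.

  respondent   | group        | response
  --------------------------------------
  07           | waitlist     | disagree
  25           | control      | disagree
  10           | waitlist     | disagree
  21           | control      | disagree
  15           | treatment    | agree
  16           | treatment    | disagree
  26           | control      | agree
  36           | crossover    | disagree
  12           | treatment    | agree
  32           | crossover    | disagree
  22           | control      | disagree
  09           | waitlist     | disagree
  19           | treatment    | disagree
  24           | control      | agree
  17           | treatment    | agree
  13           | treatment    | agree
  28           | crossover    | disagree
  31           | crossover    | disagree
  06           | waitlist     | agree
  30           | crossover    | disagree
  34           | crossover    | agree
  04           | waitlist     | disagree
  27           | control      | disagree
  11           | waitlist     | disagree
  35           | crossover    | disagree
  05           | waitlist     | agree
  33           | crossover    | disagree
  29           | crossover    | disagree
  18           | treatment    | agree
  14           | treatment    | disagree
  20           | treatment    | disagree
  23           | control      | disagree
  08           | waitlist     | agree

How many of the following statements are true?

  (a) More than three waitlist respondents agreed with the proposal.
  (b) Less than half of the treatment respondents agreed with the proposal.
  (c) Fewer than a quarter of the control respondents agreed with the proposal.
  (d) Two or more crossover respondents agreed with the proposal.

0

(a) waitlist: |A| = 8, |A ∩ B| = 3; needs |A ∩ B| > 3 — false.
(b) treatment: |A| = 9, |A ∩ B| = 5; needs |A ∩ B| < |A ∖ B| — false.
(c) control: |A| = 7, |A ∩ B| = 2; needs |A ∩ B| / |A| < 1/4 — false.
(d) crossover: |A| = 9, |A ∩ B| = 1; needs |A ∩ B| ≥ 2 — false.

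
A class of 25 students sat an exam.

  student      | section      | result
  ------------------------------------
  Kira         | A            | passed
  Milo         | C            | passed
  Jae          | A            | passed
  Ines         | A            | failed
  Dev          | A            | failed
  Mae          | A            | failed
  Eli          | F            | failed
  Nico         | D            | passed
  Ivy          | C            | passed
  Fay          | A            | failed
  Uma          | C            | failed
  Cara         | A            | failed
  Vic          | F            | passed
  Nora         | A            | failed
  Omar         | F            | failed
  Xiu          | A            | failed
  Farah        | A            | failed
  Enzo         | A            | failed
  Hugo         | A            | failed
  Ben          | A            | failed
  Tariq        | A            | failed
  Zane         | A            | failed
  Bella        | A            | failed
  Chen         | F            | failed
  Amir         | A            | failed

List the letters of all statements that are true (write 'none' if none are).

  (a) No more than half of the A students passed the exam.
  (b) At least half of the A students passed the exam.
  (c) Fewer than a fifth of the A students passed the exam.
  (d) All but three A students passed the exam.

(a), (c)

|A| = 17, |A ∩ B| = 2, |A ∖ B| = 15.
(a) |A ∩ B| ≤ |A ∖ B|: holds.
(b) |A ∩ B| ≥ |A ∖ B|: fails.
(c) |A ∩ B| / |A| < 1/5: holds.
(d) |A ∖ B| = 3: fails.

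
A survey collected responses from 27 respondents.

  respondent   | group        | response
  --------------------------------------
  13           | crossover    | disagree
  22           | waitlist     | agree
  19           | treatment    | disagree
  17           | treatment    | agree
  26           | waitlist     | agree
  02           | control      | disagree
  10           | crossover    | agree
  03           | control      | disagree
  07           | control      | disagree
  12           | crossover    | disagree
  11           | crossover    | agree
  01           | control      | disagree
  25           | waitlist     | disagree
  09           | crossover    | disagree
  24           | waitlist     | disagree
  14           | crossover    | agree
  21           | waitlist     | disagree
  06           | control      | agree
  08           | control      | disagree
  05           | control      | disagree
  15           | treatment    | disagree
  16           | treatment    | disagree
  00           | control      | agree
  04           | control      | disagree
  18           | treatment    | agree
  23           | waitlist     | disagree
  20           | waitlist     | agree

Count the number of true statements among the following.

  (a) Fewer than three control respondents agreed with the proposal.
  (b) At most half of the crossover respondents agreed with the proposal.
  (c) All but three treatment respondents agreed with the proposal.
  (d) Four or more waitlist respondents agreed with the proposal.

3

(a) control: |A| = 9, |A ∩ B| = 2; needs |A ∩ B| < 3 — true.
(b) crossover: |A| = 6, |A ∩ B| = 3; needs |A ∩ B| ≤ |A ∖ B| — true.
(c) treatment: |A| = 5, |A ∩ B| = 2; needs |A ∖ B| = 3 — true.
(d) waitlist: |A| = 7, |A ∩ B| = 3; needs |A ∩ B| ≥ 4 — false.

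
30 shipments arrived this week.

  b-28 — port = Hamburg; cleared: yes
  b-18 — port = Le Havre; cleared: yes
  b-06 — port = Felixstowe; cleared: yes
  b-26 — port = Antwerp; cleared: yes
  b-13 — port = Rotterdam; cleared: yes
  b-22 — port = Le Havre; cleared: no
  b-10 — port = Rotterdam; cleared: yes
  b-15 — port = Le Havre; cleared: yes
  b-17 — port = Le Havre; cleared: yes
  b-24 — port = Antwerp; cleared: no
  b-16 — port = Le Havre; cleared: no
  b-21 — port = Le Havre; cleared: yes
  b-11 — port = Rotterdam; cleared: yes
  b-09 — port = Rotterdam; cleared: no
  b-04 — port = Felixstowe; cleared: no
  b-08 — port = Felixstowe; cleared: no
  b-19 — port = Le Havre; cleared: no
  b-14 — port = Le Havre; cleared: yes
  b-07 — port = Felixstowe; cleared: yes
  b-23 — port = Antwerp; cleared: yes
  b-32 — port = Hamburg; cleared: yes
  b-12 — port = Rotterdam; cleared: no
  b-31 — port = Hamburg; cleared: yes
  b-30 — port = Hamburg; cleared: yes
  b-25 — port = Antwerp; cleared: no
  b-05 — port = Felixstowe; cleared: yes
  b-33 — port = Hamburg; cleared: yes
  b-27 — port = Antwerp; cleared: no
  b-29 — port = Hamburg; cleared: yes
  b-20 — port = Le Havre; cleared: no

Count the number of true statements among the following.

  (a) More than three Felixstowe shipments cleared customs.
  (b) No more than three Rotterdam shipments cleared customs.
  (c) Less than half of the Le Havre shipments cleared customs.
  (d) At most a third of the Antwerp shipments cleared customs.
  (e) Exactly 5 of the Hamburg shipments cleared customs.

1

(a) Felixstowe: |A| = 5, |A ∩ B| = 3; needs |A ∩ B| > 3 — false.
(b) Rotterdam: |A| = 5, |A ∩ B| = 3; needs |A ∩ B| ≤ 3 — true.
(c) Le Havre: |A| = 9, |A ∩ B| = 5; needs |A ∩ B| < |A ∖ B| — false.
(d) Antwerp: |A| = 5, |A ∩ B| = 2; needs |A ∩ B| / |A| ≤ 1/3 — false.
(e) Hamburg: |A| = 6, |A ∩ B| = 6; needs |A ∩ B| = 5 — false.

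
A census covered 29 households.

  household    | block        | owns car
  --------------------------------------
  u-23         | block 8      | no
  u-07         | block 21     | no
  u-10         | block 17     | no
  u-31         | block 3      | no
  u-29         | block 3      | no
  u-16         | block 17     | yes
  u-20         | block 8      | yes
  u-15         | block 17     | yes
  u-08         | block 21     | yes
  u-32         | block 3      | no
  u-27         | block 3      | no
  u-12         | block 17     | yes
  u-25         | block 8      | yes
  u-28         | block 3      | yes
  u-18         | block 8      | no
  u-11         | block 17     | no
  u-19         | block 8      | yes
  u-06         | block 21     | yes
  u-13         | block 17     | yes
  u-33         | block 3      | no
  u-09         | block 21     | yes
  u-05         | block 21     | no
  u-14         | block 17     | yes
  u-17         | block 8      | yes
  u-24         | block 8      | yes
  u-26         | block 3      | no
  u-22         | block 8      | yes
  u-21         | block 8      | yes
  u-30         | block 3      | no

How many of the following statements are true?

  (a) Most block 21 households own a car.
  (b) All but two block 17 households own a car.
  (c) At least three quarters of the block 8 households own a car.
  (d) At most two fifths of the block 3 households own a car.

4

(a) block 21: |A| = 5, |A ∩ B| = 3; needs |A ∩ B| > |A ∖ B| — true.
(b) block 17: |A| = 7, |A ∩ B| = 5; needs |A ∖ B| = 2 — true.
(c) block 8: |A| = 9, |A ∩ B| = 7; needs |A ∩ B| / |A| ≥ 3/4 — true.
(d) block 3: |A| = 8, |A ∩ B| = 1; needs |A ∩ B| / |A| ≤ 2/5 — true.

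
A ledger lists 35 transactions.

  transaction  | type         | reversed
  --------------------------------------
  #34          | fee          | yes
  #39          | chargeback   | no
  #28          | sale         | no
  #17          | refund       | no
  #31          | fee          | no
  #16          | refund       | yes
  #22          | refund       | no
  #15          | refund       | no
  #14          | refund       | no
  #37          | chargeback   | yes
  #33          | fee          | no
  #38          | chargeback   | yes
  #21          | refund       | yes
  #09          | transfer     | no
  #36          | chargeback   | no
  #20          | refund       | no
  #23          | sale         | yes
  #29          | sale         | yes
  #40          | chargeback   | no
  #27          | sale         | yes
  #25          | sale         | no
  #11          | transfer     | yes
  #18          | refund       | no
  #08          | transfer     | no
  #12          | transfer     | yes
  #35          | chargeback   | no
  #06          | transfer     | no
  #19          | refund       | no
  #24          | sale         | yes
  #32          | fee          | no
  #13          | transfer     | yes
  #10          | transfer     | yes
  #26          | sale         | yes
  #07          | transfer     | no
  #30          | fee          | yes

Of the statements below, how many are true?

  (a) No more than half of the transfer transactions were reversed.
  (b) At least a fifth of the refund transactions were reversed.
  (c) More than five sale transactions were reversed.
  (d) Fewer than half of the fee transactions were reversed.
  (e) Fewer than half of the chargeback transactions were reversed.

(a) transfer: |A| = 8, |A ∩ B| = 4; needs |A ∩ B| ≤ |A ∖ B| — true.
(b) refund: |A| = 9, |A ∩ B| = 2; needs |A ∩ B| / |A| ≥ 1/5 — true.
(c) sale: |A| = 7, |A ∩ B| = 5; needs |A ∩ B| > 5 — false.
(d) fee: |A| = 5, |A ∩ B| = 2; needs |A ∩ B| < |A ∖ B| — true.
(e) chargeback: |A| = 6, |A ∩ B| = 2; needs |A ∩ B| < |A ∖ B| — true.

4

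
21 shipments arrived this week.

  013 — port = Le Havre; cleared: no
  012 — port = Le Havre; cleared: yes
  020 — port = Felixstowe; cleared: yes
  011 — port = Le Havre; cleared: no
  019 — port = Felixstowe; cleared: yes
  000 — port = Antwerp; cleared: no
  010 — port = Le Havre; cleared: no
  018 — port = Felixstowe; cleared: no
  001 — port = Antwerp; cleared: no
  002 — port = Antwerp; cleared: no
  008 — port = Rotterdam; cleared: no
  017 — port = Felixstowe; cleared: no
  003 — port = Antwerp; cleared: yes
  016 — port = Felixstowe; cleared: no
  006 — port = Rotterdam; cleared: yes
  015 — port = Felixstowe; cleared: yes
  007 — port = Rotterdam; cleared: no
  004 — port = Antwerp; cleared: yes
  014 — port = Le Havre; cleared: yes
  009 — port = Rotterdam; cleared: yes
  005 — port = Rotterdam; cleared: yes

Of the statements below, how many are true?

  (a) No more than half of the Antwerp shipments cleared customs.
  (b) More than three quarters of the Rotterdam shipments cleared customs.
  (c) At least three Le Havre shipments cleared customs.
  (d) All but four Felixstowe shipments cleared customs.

(a) Antwerp: |A| = 5, |A ∩ B| = 2; needs |A ∩ B| ≤ |A ∖ B| — true.
(b) Rotterdam: |A| = 5, |A ∩ B| = 3; needs |A ∩ B| / |A| > 3/4 — false.
(c) Le Havre: |A| = 5, |A ∩ B| = 2; needs |A ∩ B| ≥ 3 — false.
(d) Felixstowe: |A| = 6, |A ∩ B| = 3; needs |A ∖ B| = 4 — false.

1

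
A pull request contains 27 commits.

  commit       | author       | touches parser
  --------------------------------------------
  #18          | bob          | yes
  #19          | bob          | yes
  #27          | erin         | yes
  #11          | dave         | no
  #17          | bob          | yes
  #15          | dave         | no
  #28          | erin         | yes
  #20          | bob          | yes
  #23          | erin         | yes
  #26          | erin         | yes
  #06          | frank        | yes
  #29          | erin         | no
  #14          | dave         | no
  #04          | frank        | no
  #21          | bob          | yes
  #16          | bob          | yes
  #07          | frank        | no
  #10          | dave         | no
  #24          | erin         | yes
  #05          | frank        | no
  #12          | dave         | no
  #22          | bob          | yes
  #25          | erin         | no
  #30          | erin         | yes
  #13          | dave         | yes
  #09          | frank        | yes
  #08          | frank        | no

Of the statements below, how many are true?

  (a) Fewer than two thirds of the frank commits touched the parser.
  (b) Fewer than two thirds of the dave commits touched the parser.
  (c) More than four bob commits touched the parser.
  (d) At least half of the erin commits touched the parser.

(a) frank: |A| = 6, |A ∩ B| = 2; needs |A ∩ B| / |A| < 2/3 — true.
(b) dave: |A| = 6, |A ∩ B| = 1; needs |A ∩ B| / |A| < 2/3 — true.
(c) bob: |A| = 7, |A ∩ B| = 7; needs |A ∩ B| > 4 — true.
(d) erin: |A| = 8, |A ∩ B| = 6; needs |A ∩ B| ≥ |A ∖ B| — true.

4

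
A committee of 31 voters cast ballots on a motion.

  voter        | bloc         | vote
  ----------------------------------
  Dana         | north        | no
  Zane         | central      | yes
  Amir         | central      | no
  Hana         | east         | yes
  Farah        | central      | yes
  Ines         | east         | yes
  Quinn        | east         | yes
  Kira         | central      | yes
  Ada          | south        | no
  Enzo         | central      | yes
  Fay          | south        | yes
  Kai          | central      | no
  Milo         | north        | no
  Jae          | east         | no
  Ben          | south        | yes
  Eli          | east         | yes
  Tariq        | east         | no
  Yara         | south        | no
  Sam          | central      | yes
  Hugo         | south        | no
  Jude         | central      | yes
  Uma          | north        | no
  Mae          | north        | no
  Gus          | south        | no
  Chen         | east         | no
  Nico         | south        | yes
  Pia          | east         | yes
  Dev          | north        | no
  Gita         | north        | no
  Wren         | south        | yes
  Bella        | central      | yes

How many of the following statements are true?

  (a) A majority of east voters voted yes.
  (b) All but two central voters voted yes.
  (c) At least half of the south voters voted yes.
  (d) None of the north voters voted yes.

4

(a) east: |A| = 8, |A ∩ B| = 5; needs |A ∩ B| > |A ∖ B| — true.
(b) central: |A| = 9, |A ∩ B| = 7; needs |A ∖ B| = 2 — true.
(c) south: |A| = 8, |A ∩ B| = 4; needs |A ∩ B| ≥ |A ∖ B| — true.
(d) north: |A| = 6, |A ∩ B| = 0; needs A ∩ B = ∅ (|A ∩ B| = 0) — true.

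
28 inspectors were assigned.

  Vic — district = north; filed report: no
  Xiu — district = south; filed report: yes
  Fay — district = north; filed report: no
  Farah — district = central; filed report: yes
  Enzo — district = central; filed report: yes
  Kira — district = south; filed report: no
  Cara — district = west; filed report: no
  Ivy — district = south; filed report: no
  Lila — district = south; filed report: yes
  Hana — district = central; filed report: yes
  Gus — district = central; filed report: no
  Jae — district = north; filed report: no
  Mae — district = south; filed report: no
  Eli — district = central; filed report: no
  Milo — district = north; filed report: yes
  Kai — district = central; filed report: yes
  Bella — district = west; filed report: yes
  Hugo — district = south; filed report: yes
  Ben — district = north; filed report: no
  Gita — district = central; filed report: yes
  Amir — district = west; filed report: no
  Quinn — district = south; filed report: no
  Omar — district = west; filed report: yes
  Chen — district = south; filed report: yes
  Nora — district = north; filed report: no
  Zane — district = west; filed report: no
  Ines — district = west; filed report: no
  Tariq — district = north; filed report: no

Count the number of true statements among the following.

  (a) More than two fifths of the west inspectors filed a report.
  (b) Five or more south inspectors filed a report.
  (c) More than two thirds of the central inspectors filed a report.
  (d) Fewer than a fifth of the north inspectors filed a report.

2

(a) west: |A| = 6, |A ∩ B| = 2; needs |A ∩ B| / |A| > 2/5 — false.
(b) south: |A| = 8, |A ∩ B| = 4; needs |A ∩ B| ≥ 5 — false.
(c) central: |A| = 7, |A ∩ B| = 5; needs |A ∩ B| / |A| > 2/3 — true.
(d) north: |A| = 7, |A ∩ B| = 1; needs |A ∩ B| / |A| < 1/5 — true.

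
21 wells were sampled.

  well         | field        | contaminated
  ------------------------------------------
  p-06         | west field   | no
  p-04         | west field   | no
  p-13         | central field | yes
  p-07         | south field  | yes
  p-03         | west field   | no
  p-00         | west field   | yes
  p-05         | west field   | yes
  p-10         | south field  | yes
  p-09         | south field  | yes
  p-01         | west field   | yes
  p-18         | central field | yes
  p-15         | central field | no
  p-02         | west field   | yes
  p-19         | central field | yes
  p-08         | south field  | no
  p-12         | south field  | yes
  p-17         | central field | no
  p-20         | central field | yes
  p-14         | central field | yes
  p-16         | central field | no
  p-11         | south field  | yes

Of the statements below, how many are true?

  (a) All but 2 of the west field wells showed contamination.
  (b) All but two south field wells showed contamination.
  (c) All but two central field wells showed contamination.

0

(a) west field: |A| = 7, |A ∩ B| = 4; needs |A ∖ B| = 2 — false.
(b) south field: |A| = 6, |A ∩ B| = 5; needs |A ∖ B| = 2 — false.
(c) central field: |A| = 8, |A ∩ B| = 5; needs |A ∖ B| = 2 — false.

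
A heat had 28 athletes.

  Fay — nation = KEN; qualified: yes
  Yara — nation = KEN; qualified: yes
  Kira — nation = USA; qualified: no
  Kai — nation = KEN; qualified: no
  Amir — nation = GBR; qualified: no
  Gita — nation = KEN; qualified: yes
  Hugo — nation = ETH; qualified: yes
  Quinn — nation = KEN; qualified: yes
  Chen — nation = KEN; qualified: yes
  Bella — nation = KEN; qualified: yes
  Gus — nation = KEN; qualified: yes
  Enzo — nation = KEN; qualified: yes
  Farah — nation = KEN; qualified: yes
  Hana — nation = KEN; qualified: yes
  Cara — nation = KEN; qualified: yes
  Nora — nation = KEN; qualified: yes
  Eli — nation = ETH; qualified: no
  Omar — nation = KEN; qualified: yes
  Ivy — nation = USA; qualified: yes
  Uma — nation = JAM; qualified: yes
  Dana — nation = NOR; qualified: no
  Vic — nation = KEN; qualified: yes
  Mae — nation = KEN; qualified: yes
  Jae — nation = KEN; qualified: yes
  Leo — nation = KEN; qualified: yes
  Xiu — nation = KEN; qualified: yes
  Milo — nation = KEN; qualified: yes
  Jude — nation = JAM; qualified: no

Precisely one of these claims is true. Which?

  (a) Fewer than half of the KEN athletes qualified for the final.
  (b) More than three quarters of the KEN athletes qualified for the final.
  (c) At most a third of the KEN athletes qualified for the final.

(b)

|A| = 20, |A ∩ B| = 19, |A ∖ B| = 1.
(a) requires |A ∩ B| < |A ∖ B|: false.
(b) requires |A ∩ B| / |A| > 3/4: true.
(c) requires |A ∩ B| / |A| ≤ 1/3: false.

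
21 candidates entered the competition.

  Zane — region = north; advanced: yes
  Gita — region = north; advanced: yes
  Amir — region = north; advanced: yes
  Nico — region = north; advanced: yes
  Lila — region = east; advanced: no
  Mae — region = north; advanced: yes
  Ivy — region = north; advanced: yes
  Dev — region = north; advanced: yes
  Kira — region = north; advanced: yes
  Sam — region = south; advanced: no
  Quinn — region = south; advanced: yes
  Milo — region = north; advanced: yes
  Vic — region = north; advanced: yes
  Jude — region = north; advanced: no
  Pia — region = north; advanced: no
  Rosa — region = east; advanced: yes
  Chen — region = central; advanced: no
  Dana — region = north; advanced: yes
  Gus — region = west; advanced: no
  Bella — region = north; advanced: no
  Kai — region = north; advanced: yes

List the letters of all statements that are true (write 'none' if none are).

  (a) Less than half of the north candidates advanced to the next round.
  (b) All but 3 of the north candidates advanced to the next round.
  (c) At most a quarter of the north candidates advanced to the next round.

|A| = 15, |A ∩ B| = 12, |A ∖ B| = 3.
(a) |A ∩ B| < |A ∖ B|: fails.
(b) |A ∖ B| = 3: holds.
(c) |A ∩ B| / |A| ≤ 1/4: fails.

(b)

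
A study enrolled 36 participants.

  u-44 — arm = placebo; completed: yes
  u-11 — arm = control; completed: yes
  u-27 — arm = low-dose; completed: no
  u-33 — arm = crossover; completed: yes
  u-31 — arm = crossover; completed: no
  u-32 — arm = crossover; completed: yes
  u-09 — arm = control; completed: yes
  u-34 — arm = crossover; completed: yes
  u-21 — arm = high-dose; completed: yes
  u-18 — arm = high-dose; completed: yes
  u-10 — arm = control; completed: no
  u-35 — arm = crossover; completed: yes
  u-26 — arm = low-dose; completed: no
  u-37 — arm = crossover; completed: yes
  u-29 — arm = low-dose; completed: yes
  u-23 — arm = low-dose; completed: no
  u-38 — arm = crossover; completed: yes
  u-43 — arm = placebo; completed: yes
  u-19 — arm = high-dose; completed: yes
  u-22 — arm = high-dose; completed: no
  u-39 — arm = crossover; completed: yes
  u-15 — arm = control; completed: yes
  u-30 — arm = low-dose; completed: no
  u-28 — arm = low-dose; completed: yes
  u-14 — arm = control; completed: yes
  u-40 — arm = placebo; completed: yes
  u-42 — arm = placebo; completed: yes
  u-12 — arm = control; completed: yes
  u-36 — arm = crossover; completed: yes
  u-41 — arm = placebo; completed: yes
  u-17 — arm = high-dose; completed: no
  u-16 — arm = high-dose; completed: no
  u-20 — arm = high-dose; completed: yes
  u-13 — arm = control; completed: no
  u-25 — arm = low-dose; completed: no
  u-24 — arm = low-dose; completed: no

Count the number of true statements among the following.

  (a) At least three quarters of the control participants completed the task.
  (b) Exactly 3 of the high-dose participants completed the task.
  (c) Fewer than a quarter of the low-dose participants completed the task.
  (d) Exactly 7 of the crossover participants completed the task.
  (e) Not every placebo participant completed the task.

0

(a) control: |A| = 7, |A ∩ B| = 5; needs |A ∩ B| / |A| ≥ 3/4 — false.
(b) high-dose: |A| = 7, |A ∩ B| = 4; needs |A ∩ B| = 3 — false.
(c) low-dose: |A| = 8, |A ∩ B| = 2; needs |A ∩ B| / |A| < 1/4 — false.
(d) crossover: |A| = 9, |A ∩ B| = 8; needs |A ∩ B| = 7 — false.
(e) placebo: |A| = 5, |A ∩ B| = 5; needs A ⊄ B (|A ∖ B| ≥ 1) — false.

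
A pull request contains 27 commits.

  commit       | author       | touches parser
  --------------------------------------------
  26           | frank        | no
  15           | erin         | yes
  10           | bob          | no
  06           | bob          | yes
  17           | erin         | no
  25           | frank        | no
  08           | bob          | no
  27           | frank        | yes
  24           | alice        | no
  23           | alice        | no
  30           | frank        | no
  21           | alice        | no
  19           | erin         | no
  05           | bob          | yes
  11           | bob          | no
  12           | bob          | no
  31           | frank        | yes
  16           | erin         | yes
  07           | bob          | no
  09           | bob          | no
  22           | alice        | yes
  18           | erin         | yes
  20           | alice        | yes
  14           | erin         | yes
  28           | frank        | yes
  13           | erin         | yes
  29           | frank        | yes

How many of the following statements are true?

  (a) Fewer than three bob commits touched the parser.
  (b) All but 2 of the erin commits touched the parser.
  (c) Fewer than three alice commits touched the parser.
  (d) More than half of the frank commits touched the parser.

4

(a) bob: |A| = 8, |A ∩ B| = 2; needs |A ∩ B| < 3 — true.
(b) erin: |A| = 7, |A ∩ B| = 5; needs |A ∖ B| = 2 — true.
(c) alice: |A| = 5, |A ∩ B| = 2; needs |A ∩ B| < 3 — true.
(d) frank: |A| = 7, |A ∩ B| = 4; needs |A ∩ B| > |A ∖ B| — true.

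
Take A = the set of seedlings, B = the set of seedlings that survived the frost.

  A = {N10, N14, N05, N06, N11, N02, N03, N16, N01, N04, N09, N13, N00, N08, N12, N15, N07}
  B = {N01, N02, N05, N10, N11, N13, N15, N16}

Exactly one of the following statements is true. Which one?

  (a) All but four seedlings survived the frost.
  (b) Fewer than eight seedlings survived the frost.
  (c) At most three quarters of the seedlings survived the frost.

|A| = 17, |A ∩ B| = 8, |A ∖ B| = 9.
(a) requires |A ∖ B| = 4: false.
(b) requires |A ∩ B| < 8: false.
(c) requires |A ∩ B| / |A| ≤ 3/4: true.

(c)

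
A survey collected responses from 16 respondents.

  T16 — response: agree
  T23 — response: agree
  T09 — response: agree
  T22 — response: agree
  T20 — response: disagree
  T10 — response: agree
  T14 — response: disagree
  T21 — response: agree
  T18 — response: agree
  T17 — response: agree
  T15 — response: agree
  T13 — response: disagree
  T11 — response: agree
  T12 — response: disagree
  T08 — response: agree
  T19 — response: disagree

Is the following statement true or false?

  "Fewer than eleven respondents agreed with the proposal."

False

The determiner here denotes the relation: |A ∩ B| < 11.
|A| = 16, |A ∩ B| = 11, |A ∖ B| = 5.
|A ∩ B| = 11, so the statement is false.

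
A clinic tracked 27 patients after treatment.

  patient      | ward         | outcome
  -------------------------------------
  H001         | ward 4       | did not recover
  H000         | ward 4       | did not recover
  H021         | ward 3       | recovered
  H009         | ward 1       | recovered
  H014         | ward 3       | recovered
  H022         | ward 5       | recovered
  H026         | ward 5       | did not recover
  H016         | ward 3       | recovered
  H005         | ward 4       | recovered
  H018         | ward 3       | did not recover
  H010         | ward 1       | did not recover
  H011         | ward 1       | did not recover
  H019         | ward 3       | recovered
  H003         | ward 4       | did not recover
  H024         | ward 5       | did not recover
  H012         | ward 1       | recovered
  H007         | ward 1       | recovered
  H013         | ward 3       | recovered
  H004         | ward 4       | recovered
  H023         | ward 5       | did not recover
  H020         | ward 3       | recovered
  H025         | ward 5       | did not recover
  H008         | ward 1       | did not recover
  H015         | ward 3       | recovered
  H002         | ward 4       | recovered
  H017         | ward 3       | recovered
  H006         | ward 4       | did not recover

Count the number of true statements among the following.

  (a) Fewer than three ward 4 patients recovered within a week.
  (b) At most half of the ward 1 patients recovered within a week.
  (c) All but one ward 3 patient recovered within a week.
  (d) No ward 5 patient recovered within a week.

2

(a) ward 4: |A| = 7, |A ∩ B| = 3; needs |A ∩ B| < 3 — false.
(b) ward 1: |A| = 6, |A ∩ B| = 3; needs |A ∩ B| ≤ |A ∖ B| — true.
(c) ward 3: |A| = 9, |A ∩ B| = 8; needs |A ∖ B| = 1 — true.
(d) ward 5: |A| = 5, |A ∩ B| = 1; needs A ∩ B = ∅ (|A ∩ B| = 0) — false.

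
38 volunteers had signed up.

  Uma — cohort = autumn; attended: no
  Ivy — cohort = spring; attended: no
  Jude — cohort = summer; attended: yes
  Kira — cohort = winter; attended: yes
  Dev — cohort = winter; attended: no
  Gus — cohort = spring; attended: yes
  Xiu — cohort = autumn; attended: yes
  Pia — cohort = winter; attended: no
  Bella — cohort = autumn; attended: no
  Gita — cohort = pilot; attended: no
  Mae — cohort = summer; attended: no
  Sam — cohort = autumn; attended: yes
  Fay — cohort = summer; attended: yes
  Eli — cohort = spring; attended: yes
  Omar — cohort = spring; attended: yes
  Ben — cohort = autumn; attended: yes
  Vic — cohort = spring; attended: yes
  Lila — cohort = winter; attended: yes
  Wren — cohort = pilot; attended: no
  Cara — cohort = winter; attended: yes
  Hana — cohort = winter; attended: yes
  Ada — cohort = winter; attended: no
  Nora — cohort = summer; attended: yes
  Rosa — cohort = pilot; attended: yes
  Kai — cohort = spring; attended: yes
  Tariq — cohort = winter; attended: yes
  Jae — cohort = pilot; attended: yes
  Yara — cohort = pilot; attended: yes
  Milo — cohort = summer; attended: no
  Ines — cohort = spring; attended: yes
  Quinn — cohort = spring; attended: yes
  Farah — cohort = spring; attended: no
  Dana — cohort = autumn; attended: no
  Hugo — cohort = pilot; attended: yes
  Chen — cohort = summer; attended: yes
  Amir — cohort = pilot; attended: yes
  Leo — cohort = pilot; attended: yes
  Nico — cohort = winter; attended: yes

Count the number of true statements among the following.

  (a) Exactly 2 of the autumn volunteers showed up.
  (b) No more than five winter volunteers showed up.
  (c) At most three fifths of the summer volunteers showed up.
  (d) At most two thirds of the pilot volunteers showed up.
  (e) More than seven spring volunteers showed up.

0

(a) autumn: |A| = 6, |A ∩ B| = 3; needs |A ∩ B| = 2 — false.
(b) winter: |A| = 9, |A ∩ B| = 6; needs |A ∩ B| ≤ 5 — false.
(c) summer: |A| = 6, |A ∩ B| = 4; needs |A ∩ B| / |A| ≤ 3/5 — false.
(d) pilot: |A| = 8, |A ∩ B| = 6; needs |A ∩ B| / |A| ≤ 2/3 — false.
(e) spring: |A| = 9, |A ∩ B| = 7; needs |A ∩ B| > 7 — false.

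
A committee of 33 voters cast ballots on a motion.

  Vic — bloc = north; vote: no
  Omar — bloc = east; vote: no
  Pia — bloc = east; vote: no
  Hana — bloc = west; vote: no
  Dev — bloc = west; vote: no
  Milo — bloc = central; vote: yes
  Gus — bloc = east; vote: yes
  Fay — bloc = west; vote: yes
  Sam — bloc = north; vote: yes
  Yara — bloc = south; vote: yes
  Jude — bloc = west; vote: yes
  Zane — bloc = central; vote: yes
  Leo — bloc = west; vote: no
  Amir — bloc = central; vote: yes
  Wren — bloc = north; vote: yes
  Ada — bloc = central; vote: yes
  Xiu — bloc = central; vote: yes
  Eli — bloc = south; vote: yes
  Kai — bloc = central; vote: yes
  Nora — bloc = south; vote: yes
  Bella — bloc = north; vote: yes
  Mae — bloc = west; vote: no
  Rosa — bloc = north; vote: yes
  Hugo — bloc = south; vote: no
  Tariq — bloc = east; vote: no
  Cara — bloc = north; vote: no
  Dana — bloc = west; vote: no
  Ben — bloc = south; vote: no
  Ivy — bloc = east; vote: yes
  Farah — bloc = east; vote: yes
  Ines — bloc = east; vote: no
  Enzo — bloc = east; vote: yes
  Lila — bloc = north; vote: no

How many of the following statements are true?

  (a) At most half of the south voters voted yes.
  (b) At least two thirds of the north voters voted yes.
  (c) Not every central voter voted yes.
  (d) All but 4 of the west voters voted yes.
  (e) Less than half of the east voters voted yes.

0

(a) south: |A| = 5, |A ∩ B| = 3; needs |A ∩ B| ≤ |A ∖ B| — false.
(b) north: |A| = 7, |A ∩ B| = 4; needs |A ∩ B| / |A| ≥ 2/3 — false.
(c) central: |A| = 6, |A ∩ B| = 6; needs A ⊄ B (|A ∖ B| ≥ 1) — false.
(d) west: |A| = 7, |A ∩ B| = 2; needs |A ∖ B| = 4 — false.
(e) east: |A| = 8, |A ∩ B| = 4; needs |A ∩ B| < |A ∖ B| — false.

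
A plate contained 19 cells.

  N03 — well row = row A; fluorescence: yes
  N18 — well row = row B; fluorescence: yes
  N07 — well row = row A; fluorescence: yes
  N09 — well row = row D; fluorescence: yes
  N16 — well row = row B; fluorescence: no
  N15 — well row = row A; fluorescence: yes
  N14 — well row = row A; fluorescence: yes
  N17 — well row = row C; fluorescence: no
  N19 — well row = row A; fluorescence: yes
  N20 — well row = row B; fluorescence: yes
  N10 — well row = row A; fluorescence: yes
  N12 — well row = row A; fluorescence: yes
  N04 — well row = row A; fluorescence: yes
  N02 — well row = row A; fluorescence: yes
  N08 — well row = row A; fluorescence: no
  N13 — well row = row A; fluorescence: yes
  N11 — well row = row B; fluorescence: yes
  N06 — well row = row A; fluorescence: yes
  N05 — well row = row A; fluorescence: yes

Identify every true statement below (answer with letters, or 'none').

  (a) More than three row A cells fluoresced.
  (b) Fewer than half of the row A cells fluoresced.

|A| = 13, |A ∩ B| = 12, |A ∖ B| = 1.
(a) |A ∩ B| > 3: holds.
(b) |A ∩ B| < |A ∖ B|: fails.

(a)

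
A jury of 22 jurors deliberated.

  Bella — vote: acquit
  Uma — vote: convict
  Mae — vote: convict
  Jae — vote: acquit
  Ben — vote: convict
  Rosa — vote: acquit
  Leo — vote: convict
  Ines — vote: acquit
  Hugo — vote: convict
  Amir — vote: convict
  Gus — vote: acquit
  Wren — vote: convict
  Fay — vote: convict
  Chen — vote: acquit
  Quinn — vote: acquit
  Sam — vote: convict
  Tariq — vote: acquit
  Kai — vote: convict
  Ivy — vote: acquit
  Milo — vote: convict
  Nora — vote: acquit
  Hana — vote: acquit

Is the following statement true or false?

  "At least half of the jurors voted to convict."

The determiner here denotes the relation: |A ∩ B| ≥ |A ∖ B|.
|A| = 22, |A ∩ B| = 11, |A ∖ B| = 11.
11 = 11, so the statement is true.

True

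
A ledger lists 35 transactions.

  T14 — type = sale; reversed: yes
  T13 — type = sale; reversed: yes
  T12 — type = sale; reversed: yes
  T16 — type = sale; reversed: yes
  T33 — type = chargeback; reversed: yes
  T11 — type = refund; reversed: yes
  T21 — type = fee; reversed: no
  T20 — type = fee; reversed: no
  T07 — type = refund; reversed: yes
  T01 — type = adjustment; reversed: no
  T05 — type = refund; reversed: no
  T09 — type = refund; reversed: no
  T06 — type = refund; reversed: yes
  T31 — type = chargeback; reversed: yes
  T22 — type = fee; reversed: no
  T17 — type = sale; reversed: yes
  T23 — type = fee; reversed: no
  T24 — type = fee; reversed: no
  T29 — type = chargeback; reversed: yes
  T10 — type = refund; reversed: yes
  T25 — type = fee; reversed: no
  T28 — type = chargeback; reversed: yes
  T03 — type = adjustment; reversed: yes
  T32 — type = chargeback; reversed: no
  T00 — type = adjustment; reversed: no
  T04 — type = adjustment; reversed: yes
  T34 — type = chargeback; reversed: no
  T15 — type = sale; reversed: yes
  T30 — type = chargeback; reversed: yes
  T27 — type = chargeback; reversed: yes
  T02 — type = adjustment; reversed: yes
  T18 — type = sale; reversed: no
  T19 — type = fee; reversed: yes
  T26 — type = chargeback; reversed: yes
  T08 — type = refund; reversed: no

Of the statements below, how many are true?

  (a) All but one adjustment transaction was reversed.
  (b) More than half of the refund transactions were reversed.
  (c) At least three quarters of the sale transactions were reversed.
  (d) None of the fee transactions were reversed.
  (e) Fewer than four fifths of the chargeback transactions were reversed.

3

(a) adjustment: |A| = 5, |A ∩ B| = 3; needs |A ∖ B| = 1 — false.
(b) refund: |A| = 7, |A ∩ B| = 4; needs |A ∩ B| > |A ∖ B| — true.
(c) sale: |A| = 7, |A ∩ B| = 6; needs |A ∩ B| / |A| ≥ 3/4 — true.
(d) fee: |A| = 7, |A ∩ B| = 1; needs A ∩ B = ∅ (|A ∩ B| = 0) — false.
(e) chargeback: |A| = 9, |A ∩ B| = 7; needs |A ∩ B| / |A| < 4/5 — true.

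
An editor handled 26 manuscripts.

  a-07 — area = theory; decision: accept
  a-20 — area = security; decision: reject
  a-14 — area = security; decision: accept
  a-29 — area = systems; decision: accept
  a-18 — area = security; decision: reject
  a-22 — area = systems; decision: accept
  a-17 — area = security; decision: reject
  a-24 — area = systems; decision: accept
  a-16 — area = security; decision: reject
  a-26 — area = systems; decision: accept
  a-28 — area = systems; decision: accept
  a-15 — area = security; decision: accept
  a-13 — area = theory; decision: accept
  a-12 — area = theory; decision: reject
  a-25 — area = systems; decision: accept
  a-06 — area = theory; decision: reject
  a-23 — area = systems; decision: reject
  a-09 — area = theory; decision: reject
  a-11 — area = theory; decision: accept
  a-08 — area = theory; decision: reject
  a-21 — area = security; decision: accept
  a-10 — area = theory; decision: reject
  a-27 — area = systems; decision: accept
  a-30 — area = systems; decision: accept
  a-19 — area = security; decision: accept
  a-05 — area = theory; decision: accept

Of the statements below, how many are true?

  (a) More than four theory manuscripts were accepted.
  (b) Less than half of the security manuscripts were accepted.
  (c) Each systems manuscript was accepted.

(a) theory: |A| = 9, |A ∩ B| = 4; needs |A ∩ B| > 4 — false.
(b) security: |A| = 8, |A ∩ B| = 4; needs |A ∩ B| < |A ∖ B| — false.
(c) systems: |A| = 9, |A ∩ B| = 8; needs A ⊆ B, i.e. every element of A is in B (|A ∖ B| = 0) — false.

0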